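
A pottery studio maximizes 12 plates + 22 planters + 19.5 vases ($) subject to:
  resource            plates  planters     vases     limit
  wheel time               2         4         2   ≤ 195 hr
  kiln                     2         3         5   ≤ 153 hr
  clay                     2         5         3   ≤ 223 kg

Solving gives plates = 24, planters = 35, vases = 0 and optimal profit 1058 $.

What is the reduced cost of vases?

-6.5

Binding: kiln and clay. Non-binding: wheel time (7 unused).
Slack constraints have shadow price 0 (complementary slackness).
Dual feasibility on the basic columns requires 2·y_kiln + 2·y_clay = 12, 3·y_kiln + 5·y_clay = 22.
This yields shadow prices y_kiln = 4, y_clay = 2.
Reduced cost of vases: c₃ − yᵀa₃ = 19.5 − (4·5 + 2·3) = 19.5 − 26 = -6.5.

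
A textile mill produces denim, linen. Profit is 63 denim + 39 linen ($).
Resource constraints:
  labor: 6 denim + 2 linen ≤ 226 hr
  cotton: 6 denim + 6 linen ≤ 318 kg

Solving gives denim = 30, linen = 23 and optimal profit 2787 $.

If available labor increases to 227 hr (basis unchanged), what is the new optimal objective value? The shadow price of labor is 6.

Δb = 1, so new z* = 2787 + (6)·(1) = 2787 + 6 = 2793.

2793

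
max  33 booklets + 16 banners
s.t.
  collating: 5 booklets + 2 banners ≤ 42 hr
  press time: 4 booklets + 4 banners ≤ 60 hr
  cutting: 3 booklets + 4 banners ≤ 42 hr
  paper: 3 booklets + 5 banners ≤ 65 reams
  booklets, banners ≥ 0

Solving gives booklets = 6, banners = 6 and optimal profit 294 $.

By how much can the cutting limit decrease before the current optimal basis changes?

Binding constraints: collating, cutting. The basis is B = [[5,2],[3,4]] with det 14.
Per unit decrease in cutting, x* moves by d = (0.1429, -0.3571).
The basis stays optimal until banners reaches 0; allowable decrease = 16.8 hr.

16.8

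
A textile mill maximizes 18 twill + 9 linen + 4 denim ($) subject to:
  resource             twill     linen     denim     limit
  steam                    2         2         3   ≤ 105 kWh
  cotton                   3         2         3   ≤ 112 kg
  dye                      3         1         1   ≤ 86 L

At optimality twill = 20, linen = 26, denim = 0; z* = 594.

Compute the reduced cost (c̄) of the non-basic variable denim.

-8

Check each constraint at x*: steam 92/105 (slack 13); cotton 112/112 (tight); dye 86/86 (tight).
By complementary slackness, y = 0 for the non-binding constraint.
From A_Bᵀ y = c: 3·y_cotton + 3·y_dye = 18; 2·y_cotton + 1·y_dye = 9.
Solving: y_cotton = 3, y_dye = 3.
Reduced cost of denim: c₃ − yᵀa₃ = 4 − (3·3 + 3·1) = 4 − 12 = -8.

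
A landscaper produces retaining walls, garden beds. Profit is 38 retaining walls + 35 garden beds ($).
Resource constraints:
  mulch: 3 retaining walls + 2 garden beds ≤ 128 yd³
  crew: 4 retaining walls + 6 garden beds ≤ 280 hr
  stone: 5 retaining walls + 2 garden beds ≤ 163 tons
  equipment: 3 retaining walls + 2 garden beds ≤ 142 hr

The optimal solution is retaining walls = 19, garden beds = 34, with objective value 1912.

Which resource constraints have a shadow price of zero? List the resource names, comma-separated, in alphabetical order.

equipment, mulch

mulch: 125/128 (slack 3)
crew: 280/280 (binding)
stone: 163/163 (binding)
equipment: 125/142 (slack 17)
By complementary slackness, a constraint with positive slack has shadow price 0 → equipment, mulch.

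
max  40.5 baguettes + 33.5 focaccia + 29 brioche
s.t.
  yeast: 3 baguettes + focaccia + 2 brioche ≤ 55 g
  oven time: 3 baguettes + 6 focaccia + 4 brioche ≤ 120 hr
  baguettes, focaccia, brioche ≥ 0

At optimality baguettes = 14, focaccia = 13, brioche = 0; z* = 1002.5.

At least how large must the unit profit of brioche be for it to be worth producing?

35

At the optimum: yeast uses 55 of 55 (binding); oven time uses 120 of 120 (binding).
The binding rows give the dual system: 3·y_yeast + 3·y_oven time = 40.5 and 1·y_yeast + 6·y_oven time = 33.5.
This yields shadow prices y_yeast = 9.5, y_oven time = 4.
brioche enters the basis when its profit ≥ yᵀa₃ = 9.5·2 + 4·4 = 35.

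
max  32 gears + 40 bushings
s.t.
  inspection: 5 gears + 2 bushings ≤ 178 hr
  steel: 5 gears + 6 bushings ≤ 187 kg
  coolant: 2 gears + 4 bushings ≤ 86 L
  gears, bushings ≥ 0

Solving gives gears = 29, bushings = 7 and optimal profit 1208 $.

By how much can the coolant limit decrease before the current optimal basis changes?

7.6

Binding constraints: steel, coolant. The basis is B = [[5,6],[2,4]] with det 8.
Per unit decrease in coolant, x* moves by d = (0.75, -0.625).
The basis stays optimal until inspection becomes binding; allowable decrease = 7.6 L.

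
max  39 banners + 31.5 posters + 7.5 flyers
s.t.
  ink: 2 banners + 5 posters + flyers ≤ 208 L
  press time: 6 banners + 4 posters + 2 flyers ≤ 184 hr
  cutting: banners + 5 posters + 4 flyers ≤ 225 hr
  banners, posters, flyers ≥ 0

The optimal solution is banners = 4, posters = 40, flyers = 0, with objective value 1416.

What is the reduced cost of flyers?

Binding: ink and press time. Non-binding: cutting (21 unused).
Since cutting is not tight, its dual is 0.
Dual feasibility on the basic columns requires 2·y_ink + 6·y_press time = 39, 5·y_ink + 4·y_press time = 31.5.
→ y_ink = 1.5 and y_press time = 6.
Reduced cost of flyers: c₃ − yᵀa₃ = 7.5 − (1.5·1 + 6·2) = 7.5 − 13.5 = -6.

-6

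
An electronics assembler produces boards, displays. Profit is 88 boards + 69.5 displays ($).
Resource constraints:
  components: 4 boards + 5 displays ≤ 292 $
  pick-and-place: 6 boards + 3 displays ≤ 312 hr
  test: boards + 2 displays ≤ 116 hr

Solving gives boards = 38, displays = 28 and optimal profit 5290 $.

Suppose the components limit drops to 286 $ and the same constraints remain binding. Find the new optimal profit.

Check each constraint at x*: components 292/292 (tight); pick-and-place 312/312 (tight); test 94/116 (slack 22).
Slack constraints have shadow price 0 (complementary slackness).
The binding rows give the dual system: 4·y_components + 6·y_pick-and-place = 88 and 5·y_components + 3·y_pick-and-place = 69.5.
→ y_components = 8.5 and y_pick-and-place = 9.
Δz = y_components·Δb = 8.5 × (-6) = -51, so new z* = 5290 − 51 = 5239.

5239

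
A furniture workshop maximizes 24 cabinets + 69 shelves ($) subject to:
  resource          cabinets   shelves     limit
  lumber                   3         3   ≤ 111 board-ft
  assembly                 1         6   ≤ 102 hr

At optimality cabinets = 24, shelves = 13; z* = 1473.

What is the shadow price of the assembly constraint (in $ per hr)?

9

Both lumber and assembly are binding at x*.
Dual feasibility on the basic columns requires 3·y_lumber + 1·y_assembly = 24, 3·y_lumber + 6·y_assembly = 69.
Solving: y_lumber = 5, y_assembly = 9.
Shadow price of assembly = 9.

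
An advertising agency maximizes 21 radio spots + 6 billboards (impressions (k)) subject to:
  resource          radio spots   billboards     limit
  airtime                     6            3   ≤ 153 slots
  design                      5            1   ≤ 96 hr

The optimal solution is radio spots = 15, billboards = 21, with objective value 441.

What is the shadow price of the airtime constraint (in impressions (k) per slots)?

1

At the optimum: airtime uses 153 of 153 (binding); design uses 96 of 96 (binding).
The binding rows give the dual system: 6·y_airtime + 5·y_design = 21 and 3·y_airtime + 1·y_design = 6.
→ y_airtime = 1 and y_design = 3.
Shadow price of airtime = 1.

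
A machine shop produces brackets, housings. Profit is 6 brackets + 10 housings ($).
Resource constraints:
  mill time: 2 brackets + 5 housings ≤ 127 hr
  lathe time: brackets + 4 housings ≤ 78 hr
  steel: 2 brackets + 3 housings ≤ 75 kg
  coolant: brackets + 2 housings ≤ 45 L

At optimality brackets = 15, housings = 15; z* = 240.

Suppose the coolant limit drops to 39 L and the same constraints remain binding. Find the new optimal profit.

Check each constraint at x*: mill time 105/127 (slack 22); lathe time 75/78 (slack 3); steel 75/75 (tight); coolant 45/45 (tight).
By complementary slackness, y = 0 for the non-binding constraints.
Dual feasibility on the basic columns requires 2·y_steel + 1·y_coolant = 6, 3·y_steel + 2·y_coolant = 10.
→ y_steel = 2 and y_coolant = 2.
Δz = y_coolant·Δb = 2 × (-6) = -12, so new z* = 240 − 12 = 228.

228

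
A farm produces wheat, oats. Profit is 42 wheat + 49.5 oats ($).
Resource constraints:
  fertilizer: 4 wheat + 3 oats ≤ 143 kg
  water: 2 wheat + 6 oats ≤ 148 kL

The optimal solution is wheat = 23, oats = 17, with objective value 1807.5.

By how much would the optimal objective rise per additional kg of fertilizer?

8.5

At the optimum: fertilizer uses 143 of 143 (binding); water uses 148 of 148 (binding).
From A_Bᵀ y = c: 4·y_fertilizer + 2·y_water = 42; 3·y_fertilizer + 6·y_water = 49.5.
This yields shadow prices y_fertilizer = 8.5, y_water = 4.
Shadow price of fertilizer = 8.5.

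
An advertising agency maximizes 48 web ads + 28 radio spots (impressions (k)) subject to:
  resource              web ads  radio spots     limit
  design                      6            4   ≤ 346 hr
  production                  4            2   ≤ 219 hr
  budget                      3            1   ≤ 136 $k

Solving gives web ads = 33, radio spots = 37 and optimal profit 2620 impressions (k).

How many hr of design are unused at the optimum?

design used = 6·33 + 4·37 = 346; slack = 346 − 346 = 0.

0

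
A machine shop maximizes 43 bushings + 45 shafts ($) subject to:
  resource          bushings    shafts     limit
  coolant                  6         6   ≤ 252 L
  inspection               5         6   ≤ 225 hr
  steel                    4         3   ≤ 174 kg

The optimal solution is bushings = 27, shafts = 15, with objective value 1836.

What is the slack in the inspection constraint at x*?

0

inspection used = 5·27 + 6·15 = 225; slack = 225 − 225 = 0.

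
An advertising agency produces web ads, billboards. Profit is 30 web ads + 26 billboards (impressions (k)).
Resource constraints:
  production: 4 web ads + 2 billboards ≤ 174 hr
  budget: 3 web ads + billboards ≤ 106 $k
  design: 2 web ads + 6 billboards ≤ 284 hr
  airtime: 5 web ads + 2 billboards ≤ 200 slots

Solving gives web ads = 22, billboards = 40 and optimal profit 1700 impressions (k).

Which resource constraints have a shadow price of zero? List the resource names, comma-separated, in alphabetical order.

airtime, production

production: 168/174 (slack 6)
budget: 106/106 (binding)
design: 284/284 (binding)
airtime: 190/200 (slack 10)
By complementary slackness, a constraint with positive slack has shadow price 0 → airtime, production.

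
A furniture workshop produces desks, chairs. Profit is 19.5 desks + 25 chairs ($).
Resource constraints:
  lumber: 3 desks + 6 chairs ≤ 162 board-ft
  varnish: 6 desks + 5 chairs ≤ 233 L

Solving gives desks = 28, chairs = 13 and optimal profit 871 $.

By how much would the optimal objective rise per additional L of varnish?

2

At the optimum: lumber uses 162 of 162 (binding); varnish uses 233 of 233 (binding).
From A_Bᵀ y = c: 3·y_lumber + 6·y_varnish = 19.5; 6·y_lumber + 5·y_varnish = 25.
Solving: y_lumber = 2.5, y_varnish = 2.
Shadow price of varnish = 2.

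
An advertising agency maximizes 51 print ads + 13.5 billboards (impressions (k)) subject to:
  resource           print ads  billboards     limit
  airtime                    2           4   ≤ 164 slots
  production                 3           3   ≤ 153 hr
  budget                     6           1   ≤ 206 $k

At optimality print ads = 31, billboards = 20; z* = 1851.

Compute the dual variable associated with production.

At the optimum: airtime uses 142 of 164 (slack = 22); production uses 153 of 153 (binding); budget uses 206 of 206 (binding).
Slack constraints have shadow price 0 (complementary slackness).
Dual feasibility on the basic columns requires 3·y_production + 6·y_budget = 51, 3·y_production + 1·y_budget = 13.5.
This yields shadow prices y_production = 2, y_budget = 7.5.
Shadow price of production = 2.

2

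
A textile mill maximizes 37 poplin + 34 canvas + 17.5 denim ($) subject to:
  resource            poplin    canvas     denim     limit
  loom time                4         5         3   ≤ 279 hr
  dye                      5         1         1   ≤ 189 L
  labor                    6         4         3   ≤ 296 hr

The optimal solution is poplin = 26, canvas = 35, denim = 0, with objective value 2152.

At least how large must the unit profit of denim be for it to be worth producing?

Binding: loom time and labor. Non-binding: dye (24 unused).
By complementary slackness, y = 0 for the non-binding constraint.
The binding rows give the dual system: 4·y_loom time + 6·y_labor = 37 and 5·y_loom time + 4·y_labor = 34.
Solving: y_loom time = 4, y_labor = 3.5.
denim enters the basis when its profit ≥ yᵀa₃ = 4·3 + 3.5·3 = 22.5.

22.5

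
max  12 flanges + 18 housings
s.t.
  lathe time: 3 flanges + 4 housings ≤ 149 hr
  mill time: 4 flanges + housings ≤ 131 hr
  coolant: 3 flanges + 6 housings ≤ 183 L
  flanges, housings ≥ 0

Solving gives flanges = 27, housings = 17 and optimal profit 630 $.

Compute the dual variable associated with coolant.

1

At the optimum: lathe time uses 149 of 149 (binding); mill time uses 125 of 131 (slack = 6); coolant uses 183 of 183 (binding).
Since mill time is not tight, its dual is 0.
Dual feasibility on the basic columns requires 3·y_lathe time + 3·y_coolant = 12, 4·y_lathe time + 6·y_coolant = 18.
This yields shadow prices y_lathe time = 3, y_coolant = 1.
Shadow price of coolant = 1.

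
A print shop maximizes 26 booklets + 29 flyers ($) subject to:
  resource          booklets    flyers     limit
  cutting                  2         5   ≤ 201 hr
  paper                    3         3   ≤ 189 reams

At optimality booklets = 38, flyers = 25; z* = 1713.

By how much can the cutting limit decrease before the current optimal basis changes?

75

Binding constraints: cutting, paper. The basis is B = [[2,5],[3,3]] with det -9.
Per unit decrease in cutting, x* moves by d = (0.3333, -0.3333).
The basis stays optimal until flyers reaches 0; allowable decrease = 75 hr.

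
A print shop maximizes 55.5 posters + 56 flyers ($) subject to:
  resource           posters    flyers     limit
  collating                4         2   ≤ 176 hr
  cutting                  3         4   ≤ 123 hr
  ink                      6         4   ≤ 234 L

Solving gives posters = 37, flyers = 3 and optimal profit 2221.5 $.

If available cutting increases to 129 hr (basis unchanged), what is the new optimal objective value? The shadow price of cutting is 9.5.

2278.5

Δb = 6, so new z* = 2221.5 + (9.5)·(6) = 2221.5 + 57 = 2278.5.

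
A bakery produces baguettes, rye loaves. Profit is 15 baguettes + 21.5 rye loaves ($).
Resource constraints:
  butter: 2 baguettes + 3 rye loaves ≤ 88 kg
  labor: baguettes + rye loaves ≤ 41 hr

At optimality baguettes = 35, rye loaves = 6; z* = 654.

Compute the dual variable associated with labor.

2

Both butter and labor are binding at x*.
Dual feasibility on the basic columns requires 2·y_butter + 1·y_labor = 15, 3·y_butter + 1·y_labor = 21.5.
→ y_butter = 6.5 and y_labor = 2.
Shadow price of labor = 2.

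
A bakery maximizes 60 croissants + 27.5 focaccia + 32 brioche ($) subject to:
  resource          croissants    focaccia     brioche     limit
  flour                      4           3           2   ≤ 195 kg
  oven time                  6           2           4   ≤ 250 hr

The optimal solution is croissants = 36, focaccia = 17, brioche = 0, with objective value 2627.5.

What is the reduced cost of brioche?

-5

Check each constraint at x*: flour 195/195 (tight); oven time 250/250 (tight).
Dual feasibility on the basic columns requires 4·y_flour + 6·y_oven time = 60, 3·y_flour + 2·y_oven time = 27.5.
→ y_flour = 4.5 and y_oven time = 7.
Reduced cost of brioche: c₃ − yᵀa₃ = 32 − (4.5·2 + 7·4) = 32 − 37 = -5.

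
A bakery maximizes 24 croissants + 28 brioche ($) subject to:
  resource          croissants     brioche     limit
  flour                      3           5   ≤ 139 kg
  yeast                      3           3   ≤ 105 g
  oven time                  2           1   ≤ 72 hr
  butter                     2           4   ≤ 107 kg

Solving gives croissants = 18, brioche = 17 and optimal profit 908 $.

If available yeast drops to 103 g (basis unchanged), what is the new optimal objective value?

896

At the optimum: flour uses 139 of 139 (binding); yeast uses 105 of 105 (binding); oven time uses 53 of 72 (slack = 19); butter uses 104 of 107 (slack = 3).
By complementary slackness, y = 0 for the non-binding constraints.
The binding rows give the dual system: 3·y_flour + 3·y_yeast = 24 and 5·y_flour + 3·y_yeast = 28.
This yields shadow prices y_flour = 2, y_yeast = 6.
Δz = y_yeast·Δb = 6 × (-2) = -12, so new z* = 908 − 12 = 896.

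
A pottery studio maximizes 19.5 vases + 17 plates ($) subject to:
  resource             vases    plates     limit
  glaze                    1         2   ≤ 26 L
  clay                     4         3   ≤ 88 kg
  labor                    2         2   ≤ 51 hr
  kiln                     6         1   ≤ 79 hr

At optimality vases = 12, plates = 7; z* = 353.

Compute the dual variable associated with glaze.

7.5

Check each constraint at x*: glaze 26/26 (tight); clay 69/88 (slack 19); labor 38/51 (slack 13); kiln 79/79 (tight).
Since clay, labor are not tight, their duals are 0.
Dual feasibility on the basic columns requires 1·y_glaze + 6·y_kiln = 19.5, 2·y_glaze + 1·y_kiln = 17.
This yields shadow prices y_glaze = 7.5, y_kiln = 2.
Shadow price of glaze = 7.5.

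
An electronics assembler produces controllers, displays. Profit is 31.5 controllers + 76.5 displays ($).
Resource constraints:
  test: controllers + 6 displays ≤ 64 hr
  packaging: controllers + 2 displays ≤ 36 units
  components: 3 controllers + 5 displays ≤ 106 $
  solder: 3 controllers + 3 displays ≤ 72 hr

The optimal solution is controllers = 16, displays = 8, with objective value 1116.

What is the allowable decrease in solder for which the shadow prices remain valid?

Binding constraints: test, solder. The basis is B = [[1,6],[3,3]] with det -15.
Per unit decrease in solder, x* moves by d = (-0.4, 0.0667).
The basis stays optimal until controllers reaches 0; allowable decrease = 40 hr.

40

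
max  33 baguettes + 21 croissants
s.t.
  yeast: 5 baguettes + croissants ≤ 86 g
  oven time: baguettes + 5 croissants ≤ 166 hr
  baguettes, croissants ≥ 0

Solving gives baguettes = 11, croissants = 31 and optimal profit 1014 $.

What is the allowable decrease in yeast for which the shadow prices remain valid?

52.8

Binding constraints: yeast, oven time. The basis is B = [[5,1],[1,5]] with det 24.
Per unit decrease in yeast, x* moves by d = (-0.2083, 0.0417).
The basis stays optimal until baguettes reaches 0; allowable decrease = 52.8 g.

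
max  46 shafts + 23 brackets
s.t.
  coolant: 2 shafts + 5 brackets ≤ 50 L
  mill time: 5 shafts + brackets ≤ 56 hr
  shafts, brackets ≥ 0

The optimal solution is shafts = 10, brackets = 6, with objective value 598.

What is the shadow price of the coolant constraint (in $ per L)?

3

Check each constraint at x*: coolant 50/50 (tight); mill time 56/56 (tight).
Dual feasibility on the basic columns requires 2·y_coolant + 5·y_mill time = 46, 5·y_coolant + 1·y_mill time = 23.
This yields shadow prices y_coolant = 3, y_mill time = 8.
Shadow price of coolant = 3.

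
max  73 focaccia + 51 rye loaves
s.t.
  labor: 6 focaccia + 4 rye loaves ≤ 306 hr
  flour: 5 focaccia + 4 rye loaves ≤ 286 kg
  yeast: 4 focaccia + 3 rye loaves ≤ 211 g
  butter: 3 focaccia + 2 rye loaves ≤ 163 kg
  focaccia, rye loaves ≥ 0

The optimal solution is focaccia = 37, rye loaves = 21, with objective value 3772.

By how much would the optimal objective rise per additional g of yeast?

Binding: labor and yeast. Non-binding: flour (17 unused), butter (10 unused).
By complementary slackness, y = 0 for the non-binding constraints.
The binding rows give the dual system: 6·y_labor + 4·y_yeast = 73 and 4·y_labor + 3·y_yeast = 51.
This yields shadow prices y_labor = 7.5, y_yeast = 7.
Shadow price of yeast = 7.

7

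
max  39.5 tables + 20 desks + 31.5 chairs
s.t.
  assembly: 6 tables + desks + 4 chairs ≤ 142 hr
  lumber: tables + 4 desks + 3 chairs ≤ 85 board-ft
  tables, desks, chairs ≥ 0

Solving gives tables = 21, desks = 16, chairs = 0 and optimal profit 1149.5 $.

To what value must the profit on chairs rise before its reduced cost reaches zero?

34.5

Check each constraint at x*: assembly 142/142 (tight); lumber 85/85 (tight).
Dual feasibility on the basic columns requires 6·y_assembly + 1·y_lumber = 39.5, 1·y_assembly + 4·y_lumber = 20.
→ y_assembly = 6 and y_lumber = 3.5.
chairs enters the basis when its profit ≥ yᵀa₃ = 6·4 + 3.5·3 = 34.5.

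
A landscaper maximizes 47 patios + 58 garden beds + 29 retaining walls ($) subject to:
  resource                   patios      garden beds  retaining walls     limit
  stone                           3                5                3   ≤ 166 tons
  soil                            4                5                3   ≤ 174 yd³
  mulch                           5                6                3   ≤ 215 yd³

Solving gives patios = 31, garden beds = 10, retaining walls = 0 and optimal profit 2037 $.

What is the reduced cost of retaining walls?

-4

At the optimum: stone uses 143 of 166 (slack = 23); soil uses 174 of 174 (binding); mulch uses 215 of 215 (binding).
Slack constraints have shadow price 0 (complementary slackness).
Dual feasibility on the basic columns requires 4·y_soil + 5·y_mulch = 47, 5·y_soil + 6·y_mulch = 58.
→ y_soil = 8 and y_mulch = 3.
Reduced cost of retaining walls: c₃ − yᵀa₃ = 29 − (8·3 + 3·3) = 29 − 33 = -4.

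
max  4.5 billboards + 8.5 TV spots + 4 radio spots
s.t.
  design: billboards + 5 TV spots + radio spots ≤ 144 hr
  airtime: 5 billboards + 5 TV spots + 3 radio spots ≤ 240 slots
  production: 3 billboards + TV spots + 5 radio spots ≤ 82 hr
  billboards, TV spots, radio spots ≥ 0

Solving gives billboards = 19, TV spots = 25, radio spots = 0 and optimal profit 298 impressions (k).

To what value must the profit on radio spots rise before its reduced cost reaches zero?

6.5

Check each constraint at x*: design 144/144 (tight); airtime 220/240 (slack 20); production 82/82 (tight).
By complementary slackness, y = 0 for the non-binding constraint.
From A_Bᵀ y = c: 1·y_design + 3·y_production = 4.5; 5·y_design + 1·y_production = 8.5.
Solving: y_design = 1.5, y_production = 1.
radio spots enters the basis when its profit ≥ yᵀa₃ = 1.5·1 + 1·5 = 6.5.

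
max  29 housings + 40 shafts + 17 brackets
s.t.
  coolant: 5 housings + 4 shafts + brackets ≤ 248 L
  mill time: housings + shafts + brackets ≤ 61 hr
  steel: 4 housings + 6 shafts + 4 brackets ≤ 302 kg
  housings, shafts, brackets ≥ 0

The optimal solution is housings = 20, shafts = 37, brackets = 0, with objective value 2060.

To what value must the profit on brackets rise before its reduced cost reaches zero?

25

At the optimum: coolant uses 248 of 248 (binding); mill time uses 57 of 61 (slack = 4); steel uses 302 of 302 (binding).
Since mill time is not tight, its dual is 0.
The binding rows give the dual system: 5·y_coolant + 4·y_steel = 29 and 4·y_coolant + 6·y_steel = 40.
Solving: y_coolant = 1, y_steel = 6.
brackets enters the basis when its profit ≥ yᵀa₃ = 1·1 + 6·4 = 25.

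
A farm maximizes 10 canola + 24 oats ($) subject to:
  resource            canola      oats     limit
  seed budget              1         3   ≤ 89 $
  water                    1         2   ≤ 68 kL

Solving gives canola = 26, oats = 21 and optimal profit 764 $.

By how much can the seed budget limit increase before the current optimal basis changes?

13

Binding constraints: seed budget, water. The basis is B = [[1,3],[1,2]] with det -1.
Per unit increase in seed budget, x* moves by d = (-2, 1).
The basis stays optimal until canola reaches 0; allowable increase = 13 $.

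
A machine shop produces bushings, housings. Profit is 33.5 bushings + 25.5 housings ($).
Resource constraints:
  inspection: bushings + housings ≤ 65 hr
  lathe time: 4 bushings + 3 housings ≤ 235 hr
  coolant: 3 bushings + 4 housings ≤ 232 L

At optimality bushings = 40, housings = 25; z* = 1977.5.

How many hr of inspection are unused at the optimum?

inspection used = 1·40 + 1·25 = 65; slack = 65 − 65 = 0.

0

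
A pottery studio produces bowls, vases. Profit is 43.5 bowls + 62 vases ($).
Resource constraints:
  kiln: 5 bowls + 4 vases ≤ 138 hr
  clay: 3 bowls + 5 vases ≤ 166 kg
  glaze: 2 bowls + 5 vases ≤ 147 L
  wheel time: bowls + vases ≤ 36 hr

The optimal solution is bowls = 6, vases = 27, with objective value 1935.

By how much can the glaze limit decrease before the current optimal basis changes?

Binding constraints: kiln, glaze. The basis is B = [[5,4],[2,5]] with det 17.
Per unit decrease in glaze, x* moves by d = (0.2353, -0.2941).
The basis stays optimal until vases reaches 0; allowable decrease = 91.8 L.

91.8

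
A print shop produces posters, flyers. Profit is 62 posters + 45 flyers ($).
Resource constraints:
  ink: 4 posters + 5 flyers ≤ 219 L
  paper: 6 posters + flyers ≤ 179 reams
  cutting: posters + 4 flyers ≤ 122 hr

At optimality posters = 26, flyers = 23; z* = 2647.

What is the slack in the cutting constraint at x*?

4

cutting used = 1·26 + 4·23 = 118; slack = 122 − 118 = 4.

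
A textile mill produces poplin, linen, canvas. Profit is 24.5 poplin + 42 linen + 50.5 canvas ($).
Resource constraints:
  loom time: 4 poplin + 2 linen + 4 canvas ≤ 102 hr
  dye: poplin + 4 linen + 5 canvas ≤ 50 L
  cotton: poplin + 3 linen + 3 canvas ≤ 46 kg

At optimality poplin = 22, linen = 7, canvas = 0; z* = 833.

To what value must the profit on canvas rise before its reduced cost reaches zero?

58.5

Binding: loom time and dye. Non-binding: cotton (3 unused).
Slack constraints have shadow price 0 (complementary slackness).
The binding rows give the dual system: 4·y_loom time + 1·y_dye = 24.5 and 2·y_loom time + 4·y_dye = 42.
This yields shadow prices y_loom time = 4, y_dye = 8.5.
canvas enters the basis when its profit ≥ yᵀa₃ = 4·4 + 8.5·5 = 58.5.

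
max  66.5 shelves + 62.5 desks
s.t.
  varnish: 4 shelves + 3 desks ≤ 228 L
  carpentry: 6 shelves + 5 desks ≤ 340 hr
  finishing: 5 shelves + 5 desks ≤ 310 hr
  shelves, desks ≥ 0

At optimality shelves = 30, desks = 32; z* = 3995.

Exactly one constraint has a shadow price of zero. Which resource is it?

varnish: 216/228 (slack 12)
carpentry: 340/340 (binding)
finishing: 310/310 (binding)
By complementary slackness, a constraint with positive slack has shadow price 0 → varnish.

varnish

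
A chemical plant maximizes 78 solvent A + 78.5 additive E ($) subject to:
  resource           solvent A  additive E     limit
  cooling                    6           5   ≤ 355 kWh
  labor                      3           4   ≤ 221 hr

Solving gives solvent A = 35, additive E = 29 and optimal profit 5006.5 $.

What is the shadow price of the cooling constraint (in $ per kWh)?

8.5

Both cooling and labor are binding at x*.
Dual feasibility on the basic columns requires 6·y_cooling + 3·y_labor = 78, 5·y_cooling + 4·y_labor = 78.5.
→ y_cooling = 8.5 and y_labor = 9.
Shadow price of cooling = 8.5.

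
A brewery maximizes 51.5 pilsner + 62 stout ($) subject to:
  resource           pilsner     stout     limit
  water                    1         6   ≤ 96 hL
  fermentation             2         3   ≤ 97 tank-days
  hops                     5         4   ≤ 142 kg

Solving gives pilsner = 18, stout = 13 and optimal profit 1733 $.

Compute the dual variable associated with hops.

At the optimum: water uses 96 of 96 (binding); fermentation uses 75 of 97 (slack = 22); hops uses 142 of 142 (binding).
By complementary slackness, y = 0 for the non-binding constraint.
Dual feasibility on the basic columns requires 1·y_water + 5·y_hops = 51.5, 6·y_water + 4·y_hops = 62.
This yields shadow prices y_water = 4, y_hops = 9.5.
Shadow price of hops = 9.5.

9.5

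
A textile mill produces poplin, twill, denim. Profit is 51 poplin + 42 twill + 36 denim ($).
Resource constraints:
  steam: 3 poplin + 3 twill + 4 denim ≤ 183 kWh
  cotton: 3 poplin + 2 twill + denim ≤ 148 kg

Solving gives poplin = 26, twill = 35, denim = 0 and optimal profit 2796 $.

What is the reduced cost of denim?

-5

Check each constraint at x*: steam 183/183 (tight); cotton 148/148 (tight).
The binding rows give the dual system: 3·y_steam + 3·y_cotton = 51 and 3·y_steam + 2·y_cotton = 42.
This yields shadow prices y_steam = 8, y_cotton = 9.
Reduced cost of denim: c₃ − yᵀa₃ = 36 − (8·4 + 9·1) = 36 − 41 = -5.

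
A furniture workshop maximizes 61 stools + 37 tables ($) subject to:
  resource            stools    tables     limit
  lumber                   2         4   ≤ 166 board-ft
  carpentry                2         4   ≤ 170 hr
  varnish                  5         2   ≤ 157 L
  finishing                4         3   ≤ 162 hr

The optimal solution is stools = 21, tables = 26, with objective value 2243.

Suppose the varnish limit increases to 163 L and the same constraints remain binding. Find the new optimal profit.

2273

Check each constraint at x*: lumber 146/166 (slack 20); carpentry 146/170 (slack 24); varnish 157/157 (tight); finishing 162/162 (tight).
Slack constraints have shadow price 0 (complementary slackness).
Dual feasibility on the basic columns requires 5·y_varnish + 4·y_finishing = 61, 2·y_varnish + 3·y_finishing = 37.
This yields shadow prices y_varnish = 5, y_finishing = 9.
Δz = y_varnish·Δb = 5 × (6) = 30, so new z* = 2243 + 30 = 2273.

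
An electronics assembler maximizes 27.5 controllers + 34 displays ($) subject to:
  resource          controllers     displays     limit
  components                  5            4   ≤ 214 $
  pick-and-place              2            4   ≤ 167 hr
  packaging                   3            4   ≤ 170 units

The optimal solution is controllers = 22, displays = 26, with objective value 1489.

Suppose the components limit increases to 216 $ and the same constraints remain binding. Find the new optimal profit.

At the optimum: components uses 214 of 214 (binding); pick-and-place uses 148 of 167 (slack = 19); packaging uses 170 of 170 (binding).
Slack constraints have shadow price 0 (complementary slackness).
From A_Bᵀ y = c: 5·y_components + 3·y_packaging = 27.5; 4·y_components + 4·y_packaging = 34.
→ y_components = 1 and y_packaging = 7.5.
Δz = y_components·Δb = 1 × (2) = 2, so new z* = 1489 + 2 = 1491.

1491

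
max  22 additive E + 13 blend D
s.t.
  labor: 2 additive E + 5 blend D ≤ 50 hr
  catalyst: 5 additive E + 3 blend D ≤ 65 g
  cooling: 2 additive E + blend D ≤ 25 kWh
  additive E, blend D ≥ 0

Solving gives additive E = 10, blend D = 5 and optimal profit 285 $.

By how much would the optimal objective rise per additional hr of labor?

Check each constraint at x*: labor 45/50 (slack 5); catalyst 65/65 (tight); cooling 25/25 (tight).
Slack constraints have shadow price 0 (complementary slackness).
From A_Bᵀ y = c: 5·y_catalyst + 2·y_cooling = 22; 3·y_catalyst + 1·y_cooling = 13.
Solving: y_catalyst = 4, y_cooling = 1.
Shadow price of labor = 0.

0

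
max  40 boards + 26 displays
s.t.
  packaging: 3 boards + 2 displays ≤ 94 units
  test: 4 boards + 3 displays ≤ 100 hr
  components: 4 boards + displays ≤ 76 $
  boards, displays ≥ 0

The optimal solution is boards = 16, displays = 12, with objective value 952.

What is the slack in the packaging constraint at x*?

packaging used = 3·16 + 2·12 = 72; slack = 94 − 72 = 22.

22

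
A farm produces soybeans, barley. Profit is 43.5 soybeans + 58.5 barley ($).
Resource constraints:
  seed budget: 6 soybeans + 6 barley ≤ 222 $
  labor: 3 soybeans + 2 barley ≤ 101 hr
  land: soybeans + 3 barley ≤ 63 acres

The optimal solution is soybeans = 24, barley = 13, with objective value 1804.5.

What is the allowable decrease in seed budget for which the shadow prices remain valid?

Binding constraints: seed budget, land. The basis is B = [[6,6],[1,3]] with det 12.
Per unit decrease in seed budget, x* moves by d = (-0.25, 0.0833).
The basis stays optimal until soybeans reaches 0; allowable decrease = 96 $.

96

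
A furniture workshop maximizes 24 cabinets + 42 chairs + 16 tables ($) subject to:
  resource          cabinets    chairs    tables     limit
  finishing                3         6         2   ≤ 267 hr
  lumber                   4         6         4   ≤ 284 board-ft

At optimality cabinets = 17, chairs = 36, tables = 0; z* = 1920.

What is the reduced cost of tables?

Check each constraint at x*: finishing 267/267 (tight); lumber 284/284 (tight).
From A_Bᵀ y = c: 3·y_finishing + 4·y_lumber = 24; 6·y_finishing + 6·y_lumber = 42.
This yields shadow prices y_finishing = 4, y_lumber = 3.
Reduced cost of tables: c₃ − yᵀa₃ = 16 − (4·2 + 3·4) = 16 − 20 = -4.

-4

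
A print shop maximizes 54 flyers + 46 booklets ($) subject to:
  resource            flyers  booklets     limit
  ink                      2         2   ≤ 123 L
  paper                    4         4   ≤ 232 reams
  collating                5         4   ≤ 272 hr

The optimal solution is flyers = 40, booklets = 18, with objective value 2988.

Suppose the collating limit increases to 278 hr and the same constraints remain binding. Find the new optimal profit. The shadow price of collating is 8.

Δb = 6, so new z* = 2988 + (8)·(6) = 2988 + 48 = 3036.

3036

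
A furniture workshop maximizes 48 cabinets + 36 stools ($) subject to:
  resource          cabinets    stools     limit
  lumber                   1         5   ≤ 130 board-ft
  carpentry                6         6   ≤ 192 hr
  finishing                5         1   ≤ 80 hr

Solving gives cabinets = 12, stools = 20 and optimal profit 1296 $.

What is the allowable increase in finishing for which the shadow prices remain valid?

80

Binding constraints: carpentry, finishing. The basis is B = [[6,6],[5,1]] with det -24.
Per unit increase in finishing, x* moves by d = (0.25, -0.25).
The basis stays optimal until stools reaches 0; allowable increase = 80 hr.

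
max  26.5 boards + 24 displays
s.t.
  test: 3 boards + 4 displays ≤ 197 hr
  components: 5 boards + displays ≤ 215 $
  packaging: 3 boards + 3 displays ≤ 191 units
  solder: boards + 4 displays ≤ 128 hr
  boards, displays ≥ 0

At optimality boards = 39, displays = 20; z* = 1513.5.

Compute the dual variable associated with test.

At the optimum: test uses 197 of 197 (binding); components uses 215 of 215 (binding); packaging uses 177 of 191 (slack = 14); solder uses 119 of 128 (slack = 9).
Since packaging, solder are not tight, their duals are 0.
The binding rows give the dual system: 3·y_test + 5·y_components = 26.5 and 4·y_test + 1·y_components = 24.
→ y_test = 5.5 and y_components = 2.
Shadow price of test = 5.5.

5.5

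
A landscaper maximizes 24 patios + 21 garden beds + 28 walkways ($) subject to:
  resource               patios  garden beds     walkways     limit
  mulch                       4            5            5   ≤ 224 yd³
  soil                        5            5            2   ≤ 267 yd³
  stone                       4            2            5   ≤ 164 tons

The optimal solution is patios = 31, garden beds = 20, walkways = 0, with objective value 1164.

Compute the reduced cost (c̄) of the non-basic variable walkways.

Check each constraint at x*: mulch 224/224 (tight); soil 255/267 (slack 12); stone 164/164 (tight).
By complementary slackness, y = 0 for the non-binding constraint.
Dual feasibility on the basic columns requires 4·y_mulch + 4·y_stone = 24, 5·y_mulch + 2·y_stone = 21.
This yields shadow prices y_mulch = 3, y_stone = 3.
Reduced cost of walkways: c₃ − yᵀa₃ = 28 − (3·5 + 3·5) = 28 − 30 = -2.

-2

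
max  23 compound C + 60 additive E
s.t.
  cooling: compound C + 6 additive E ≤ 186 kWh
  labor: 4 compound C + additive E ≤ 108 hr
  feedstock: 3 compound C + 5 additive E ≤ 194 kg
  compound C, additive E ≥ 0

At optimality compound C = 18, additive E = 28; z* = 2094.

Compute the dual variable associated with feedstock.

6

Check each constraint at x*: cooling 186/186 (tight); labor 100/108 (slack 8); feedstock 194/194 (tight).
Slack constraints have shadow price 0 (complementary slackness).
Dual feasibility on the basic columns requires 1·y_cooling + 3·y_feedstock = 23, 6·y_cooling + 5·y_feedstock = 60.
Solving: y_cooling = 5, y_feedstock = 6.
Shadow price of feedstock = 6.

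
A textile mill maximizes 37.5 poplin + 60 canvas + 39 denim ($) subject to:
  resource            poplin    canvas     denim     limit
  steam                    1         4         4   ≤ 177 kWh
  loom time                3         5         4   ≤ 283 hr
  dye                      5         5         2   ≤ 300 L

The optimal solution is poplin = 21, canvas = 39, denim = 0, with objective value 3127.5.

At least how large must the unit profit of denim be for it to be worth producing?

Binding: steam and dye. Non-binding: loom time (25 unused).
Since loom time is not tight, its dual is 0.
From A_Bᵀ y = c: 1·y_steam + 5·y_dye = 37.5; 4·y_steam + 5·y_dye = 60.
Solving: y_steam = 7.5, y_dye = 6.
denim enters the basis when its profit ≥ yᵀa₃ = 7.5·4 + 6·2 = 42.

42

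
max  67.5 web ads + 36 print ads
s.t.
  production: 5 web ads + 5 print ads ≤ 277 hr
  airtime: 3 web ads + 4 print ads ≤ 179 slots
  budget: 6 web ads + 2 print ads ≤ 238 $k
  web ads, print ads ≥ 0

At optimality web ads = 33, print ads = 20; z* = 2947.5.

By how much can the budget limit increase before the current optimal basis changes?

43.2

Binding constraints: airtime, budget. The basis is B = [[3,4],[6,2]] with det -18.
Per unit increase in budget, x* moves by d = (0.2222, -0.1667).
The basis stays optimal until production becomes binding; allowable increase = 43.2 $k.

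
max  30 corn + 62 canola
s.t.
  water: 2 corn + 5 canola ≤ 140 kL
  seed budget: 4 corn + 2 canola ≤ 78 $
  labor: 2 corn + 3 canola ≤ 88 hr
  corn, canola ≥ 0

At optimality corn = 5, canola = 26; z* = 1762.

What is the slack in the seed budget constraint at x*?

seed budget used = 4·5 + 2·26 = 72; slack = 78 − 72 = 6.

6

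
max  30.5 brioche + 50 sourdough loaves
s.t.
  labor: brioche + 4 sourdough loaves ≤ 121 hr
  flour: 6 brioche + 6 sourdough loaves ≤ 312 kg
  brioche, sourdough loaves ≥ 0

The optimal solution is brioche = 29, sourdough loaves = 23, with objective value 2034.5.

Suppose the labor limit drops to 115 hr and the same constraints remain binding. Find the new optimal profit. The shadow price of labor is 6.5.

1995.5

Δb = -6, so new z* = 2034.5 + (6.5)·(-6) = 2034.5 − 39 = 1995.5.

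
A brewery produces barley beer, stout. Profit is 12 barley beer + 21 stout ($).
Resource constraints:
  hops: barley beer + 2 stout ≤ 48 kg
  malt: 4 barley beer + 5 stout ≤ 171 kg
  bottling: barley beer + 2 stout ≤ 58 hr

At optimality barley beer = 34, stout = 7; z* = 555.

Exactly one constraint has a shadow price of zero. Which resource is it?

hops: 48/48 (binding)
malt: 171/171 (binding)
bottling: 48/58 (slack 10)
By complementary slackness, a constraint with positive slack has shadow price 0 → bottling.

bottling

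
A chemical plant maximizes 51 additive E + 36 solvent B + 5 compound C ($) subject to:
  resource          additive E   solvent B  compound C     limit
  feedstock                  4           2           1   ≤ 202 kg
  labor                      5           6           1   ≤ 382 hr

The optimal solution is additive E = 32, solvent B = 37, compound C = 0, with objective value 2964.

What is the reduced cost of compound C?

Both feedstock and labor are binding at x*.
Dual feasibility on the basic columns requires 4·y_feedstock + 5·y_labor = 51, 2·y_feedstock + 6·y_labor = 36.
This yields shadow prices y_feedstock = 9, y_labor = 3.
Reduced cost of compound C: c₃ − yᵀa₃ = 5 − (9·1 + 3·1) = 5 − 12 = -7.

-7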